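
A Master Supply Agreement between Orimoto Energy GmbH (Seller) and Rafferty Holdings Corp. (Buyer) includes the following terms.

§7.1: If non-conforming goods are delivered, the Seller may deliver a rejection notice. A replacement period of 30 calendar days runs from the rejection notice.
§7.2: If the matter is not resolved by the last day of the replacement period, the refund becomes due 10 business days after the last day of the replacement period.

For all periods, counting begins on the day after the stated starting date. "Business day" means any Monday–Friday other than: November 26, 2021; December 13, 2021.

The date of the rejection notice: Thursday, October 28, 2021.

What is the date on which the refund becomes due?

Adding 30 calendar days to October 28, 2021 gives November 27, 2021, which is the last day of the replacement period.
From Saturday, November 27, 2021, 10 business days (Nov 29, Nov 30, Dec 1, Dec 2, Dec 3, Dec 6, Dec 7, Dec 8, Dec 9, Dec 10, skipping weekends) brings us to Friday, December 10, 2021, which is the date on which the refund becomes due.

December 10, 2021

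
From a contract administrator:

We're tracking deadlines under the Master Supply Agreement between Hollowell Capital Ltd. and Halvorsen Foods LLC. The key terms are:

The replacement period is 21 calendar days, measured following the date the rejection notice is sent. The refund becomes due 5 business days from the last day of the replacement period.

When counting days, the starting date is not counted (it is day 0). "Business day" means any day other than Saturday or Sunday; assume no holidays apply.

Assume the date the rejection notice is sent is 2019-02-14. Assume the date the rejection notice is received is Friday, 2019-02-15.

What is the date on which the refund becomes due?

Adding 21 calendar days to 2019-02-14 gives 2019-03-07, which is the last day of the replacement period.
From Thursday, 2019-03-07, 5 business days (Mar 8, Mar 11, Mar 12, Mar 13, Mar 14, skipping weekends) brings us to Thursday, 2019-03-14, which is the date on which the refund becomes due.

2019-03-14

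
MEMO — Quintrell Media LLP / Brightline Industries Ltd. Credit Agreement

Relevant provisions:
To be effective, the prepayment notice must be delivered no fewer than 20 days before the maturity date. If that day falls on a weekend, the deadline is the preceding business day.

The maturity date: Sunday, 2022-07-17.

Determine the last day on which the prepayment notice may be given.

Counting back 20 calendar days from 2022-07-17 gives 2022-06-27. That is a Monday, so no adjustment is needed.

2022-06-27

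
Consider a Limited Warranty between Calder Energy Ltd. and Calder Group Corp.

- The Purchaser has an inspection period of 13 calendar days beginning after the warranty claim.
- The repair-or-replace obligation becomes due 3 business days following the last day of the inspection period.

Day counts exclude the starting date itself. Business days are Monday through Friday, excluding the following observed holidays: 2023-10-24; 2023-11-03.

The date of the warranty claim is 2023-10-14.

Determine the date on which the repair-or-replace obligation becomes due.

2023-11-01

The last day of the inspection period: 2023-10-14 + 13 days = 2023-10-27.
From Friday, 2023-10-27, 3 business days (Oct 30, Oct 31, Nov 1, skipping weekends) brings us to Wednesday, 2023-11-01, which is the date on which the repair-or-replace obligation becomes due.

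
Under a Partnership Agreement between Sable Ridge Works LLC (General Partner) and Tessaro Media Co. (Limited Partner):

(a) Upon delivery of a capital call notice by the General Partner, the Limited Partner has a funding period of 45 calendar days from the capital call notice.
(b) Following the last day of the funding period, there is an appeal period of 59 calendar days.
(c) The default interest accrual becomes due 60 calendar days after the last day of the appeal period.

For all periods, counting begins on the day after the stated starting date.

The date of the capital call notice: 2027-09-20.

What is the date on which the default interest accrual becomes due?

2028-03-02

The last day of the funding period: 45 calendar days after 2027-09-20 is 2027-11-04.
The last day of the appeal period: 2027-11-04 + 59 days = 2028-01-02.
Adding 60 calendar days to 2028-01-02 gives 2028-03-02, which is the date on which the default interest accrual becomes due.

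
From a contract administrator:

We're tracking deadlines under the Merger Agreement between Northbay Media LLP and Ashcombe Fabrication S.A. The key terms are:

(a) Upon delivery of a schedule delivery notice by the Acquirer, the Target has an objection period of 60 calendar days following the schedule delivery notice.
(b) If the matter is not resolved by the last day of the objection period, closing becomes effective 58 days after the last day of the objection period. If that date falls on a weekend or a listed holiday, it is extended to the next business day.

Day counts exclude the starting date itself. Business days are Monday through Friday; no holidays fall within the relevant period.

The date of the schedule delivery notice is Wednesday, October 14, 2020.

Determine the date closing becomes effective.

February 9, 2021

The last day of the objection period: October 14, 2020 + 60 days = December 13, 2020.
The date closing becomes effective: 58 calendar days after December 13, 2020 is February 9, 2021. February 9, 2021 is a Tuesday, so no roll-forward applies.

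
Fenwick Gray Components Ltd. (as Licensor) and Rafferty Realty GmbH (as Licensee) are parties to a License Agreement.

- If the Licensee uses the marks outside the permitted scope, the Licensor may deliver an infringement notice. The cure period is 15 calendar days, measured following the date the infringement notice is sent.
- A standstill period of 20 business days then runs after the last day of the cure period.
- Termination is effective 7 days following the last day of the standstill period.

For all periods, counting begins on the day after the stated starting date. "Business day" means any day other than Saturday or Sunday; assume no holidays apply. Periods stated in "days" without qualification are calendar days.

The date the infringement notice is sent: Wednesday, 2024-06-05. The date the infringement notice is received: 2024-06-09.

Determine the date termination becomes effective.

The last day of the cure period: 2024-06-05 + 15 days = 2024-06-20.
The last day of the standstill period: counting 20 business days from Thursday, 2024-06-20 (Jun 21, Jun 24, Jun 25, Jun 26, …, Jul 16, Jul 17, Jul 18, skipping weekends) reaches Thursday, 2024-07-18.
The date termination becomes effective: 7 calendar days after 2024-07-18 is 2024-07-25.

2024-07-25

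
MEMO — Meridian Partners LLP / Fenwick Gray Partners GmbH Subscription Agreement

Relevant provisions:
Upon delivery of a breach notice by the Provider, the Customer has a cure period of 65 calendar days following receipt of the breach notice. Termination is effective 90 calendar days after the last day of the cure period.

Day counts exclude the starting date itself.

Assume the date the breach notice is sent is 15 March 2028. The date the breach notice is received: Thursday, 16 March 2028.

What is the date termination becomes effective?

18 August 2028

Adding 65 calendar days to 16 March 2028 gives 20 May 2028, which is the last day of the cure period.
Adding 90 calendar days to 20 May 2028 gives 18 August 2028, which is the date termination becomes effective.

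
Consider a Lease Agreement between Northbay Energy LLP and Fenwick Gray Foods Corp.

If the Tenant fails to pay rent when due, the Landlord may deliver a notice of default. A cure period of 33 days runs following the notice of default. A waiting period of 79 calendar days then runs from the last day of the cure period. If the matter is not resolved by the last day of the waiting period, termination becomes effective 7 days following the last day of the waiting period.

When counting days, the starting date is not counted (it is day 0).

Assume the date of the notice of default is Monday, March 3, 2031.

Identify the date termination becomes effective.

Adding 33 calendar days to March 3, 2031 gives April 5, 2031, which is the last day of the cure period.
The last day of the waiting period: 79 calendar days after April 5, 2031 is June 23, 2031.
Adding 7 calendar days to June 23, 2031 gives June 30, 2031, which is the date termination becomes effective.

June 30, 2031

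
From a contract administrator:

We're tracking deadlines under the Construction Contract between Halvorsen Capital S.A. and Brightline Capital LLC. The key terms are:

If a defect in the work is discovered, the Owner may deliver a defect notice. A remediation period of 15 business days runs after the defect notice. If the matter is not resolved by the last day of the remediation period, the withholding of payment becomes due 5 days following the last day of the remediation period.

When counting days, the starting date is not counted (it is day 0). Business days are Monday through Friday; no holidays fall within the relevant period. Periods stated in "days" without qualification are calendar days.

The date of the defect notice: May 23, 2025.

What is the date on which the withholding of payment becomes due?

The last day of the remediation period: counting 15 business days from Friday, May 23, 2025 (May 26, May 27, May 28, May 29, …, Jun 11, Jun 12, Jun 13, skipping weekends) reaches Friday, Jun 13, 2025.
Adding 5 calendar days to Jun 13, 2025 gives Jun 18, 2025, which is the date on which the withholding of payment becomes due.

Jun 18, 2025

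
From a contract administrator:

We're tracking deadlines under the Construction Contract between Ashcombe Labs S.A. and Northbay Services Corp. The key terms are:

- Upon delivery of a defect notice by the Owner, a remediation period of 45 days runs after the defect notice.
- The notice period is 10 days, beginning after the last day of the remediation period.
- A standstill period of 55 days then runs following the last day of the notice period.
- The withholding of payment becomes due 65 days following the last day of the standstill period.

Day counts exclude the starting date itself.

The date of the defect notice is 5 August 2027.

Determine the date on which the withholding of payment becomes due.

27 January 2028

The last day of the remediation period: 45 calendar days after 5 August 2027 is 19 September 2027.
Adding 10 calendar days to 19 September 2027 gives 29 September 2027, which is the last day of the notice period.
The last day of the standstill period: 29 September 2027 + 55 days = 23 November 2027.
The date on which the withholding of payment becomes due: 65 calendar days after 23 November 2027 is 27 January 2028.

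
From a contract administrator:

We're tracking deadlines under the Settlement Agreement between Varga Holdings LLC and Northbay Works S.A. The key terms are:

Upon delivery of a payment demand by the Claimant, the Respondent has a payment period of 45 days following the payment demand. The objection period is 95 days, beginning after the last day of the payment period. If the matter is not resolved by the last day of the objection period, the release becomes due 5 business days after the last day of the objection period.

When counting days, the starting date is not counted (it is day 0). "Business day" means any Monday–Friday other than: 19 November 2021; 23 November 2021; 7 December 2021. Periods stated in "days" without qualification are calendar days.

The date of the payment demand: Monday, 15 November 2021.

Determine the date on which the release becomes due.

The last day of the payment period: 15 November 2021 + 45 days = 30 December 2021.
The last day of the objection period: 30 December 2021 + 95 days = 4 April 2022.
From Monday, 4 April 2022, 5 business days (Apr 5, Apr 6, Apr 7, Apr 8, Apr 11, skipping weekends) brings us to Monday, 11 April 2022, which is the date on which the release becomes due.

11 April 2022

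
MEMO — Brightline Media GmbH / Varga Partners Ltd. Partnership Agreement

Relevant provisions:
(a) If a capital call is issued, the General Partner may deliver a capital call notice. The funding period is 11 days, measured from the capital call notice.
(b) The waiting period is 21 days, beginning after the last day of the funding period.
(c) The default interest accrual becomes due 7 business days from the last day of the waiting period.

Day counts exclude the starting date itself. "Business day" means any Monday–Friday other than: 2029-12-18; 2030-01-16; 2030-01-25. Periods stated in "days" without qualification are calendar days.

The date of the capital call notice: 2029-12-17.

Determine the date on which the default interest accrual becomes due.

The last day of the funding period: 2029-12-17 + 11 days = 2029-12-28.
The last day of the waiting period: 21 calendar days after 2029-12-28 is 2030-01-18.
The date on which the default interest accrual becomes due: counting 7 business days from Friday, 2030-01-18 (Jan 21, Jan 22, Jan 23, Jan 24, Jan 28, Jan 29, Jan 30, skipping weekends and the listed holiday on Jan 25) reaches Wednesday, 2030-01-30.

2030-01-30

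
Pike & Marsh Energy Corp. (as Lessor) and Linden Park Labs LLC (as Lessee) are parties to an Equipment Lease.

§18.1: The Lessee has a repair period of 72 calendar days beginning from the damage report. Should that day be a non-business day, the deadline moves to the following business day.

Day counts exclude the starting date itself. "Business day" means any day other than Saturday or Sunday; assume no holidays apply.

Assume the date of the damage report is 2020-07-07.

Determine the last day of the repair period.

The last day of the repair period: 2020-07-07 + 72 days = 2020-09-17. 2020-09-17 is a Thursday, so no roll-forward applies.

2020-09-17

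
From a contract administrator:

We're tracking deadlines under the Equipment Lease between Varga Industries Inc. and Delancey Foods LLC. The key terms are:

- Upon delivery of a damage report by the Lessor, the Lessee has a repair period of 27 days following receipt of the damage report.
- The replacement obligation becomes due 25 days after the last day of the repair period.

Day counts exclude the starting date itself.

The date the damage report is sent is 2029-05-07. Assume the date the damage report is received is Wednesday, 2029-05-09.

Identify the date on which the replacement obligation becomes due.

2029-06-30

The last day of the repair period: 2029-05-09 + 27 days = 2029-06-05.
The date on which the replacement obligation becomes due: 25 calendar days after 2029-06-05 is 2029-06-30.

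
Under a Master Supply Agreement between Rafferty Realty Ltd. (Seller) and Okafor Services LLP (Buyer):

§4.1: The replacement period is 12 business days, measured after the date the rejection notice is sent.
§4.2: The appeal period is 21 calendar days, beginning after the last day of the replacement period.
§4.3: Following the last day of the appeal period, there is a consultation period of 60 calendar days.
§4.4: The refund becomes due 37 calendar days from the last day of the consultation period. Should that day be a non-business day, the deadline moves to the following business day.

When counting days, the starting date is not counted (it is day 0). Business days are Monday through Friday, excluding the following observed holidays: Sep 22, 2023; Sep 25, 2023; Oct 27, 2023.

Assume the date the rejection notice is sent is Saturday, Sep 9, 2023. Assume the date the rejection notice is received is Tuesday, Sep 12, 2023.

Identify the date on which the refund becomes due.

From Saturday, Sep 9, 2023, 12 business days (Sep 11, Sep 12, Sep 13, Sep 14, …, Sep 26, Sep 27, Sep 28, skipping weekends and the listed holidays on Sep 22, Sep 25) brings us to Thursday, Sep 28, 2023, which is the last day of the replacement period.
Adding 21 calendar days to Sep 28, 2023 gives Oct 19, 2023, which is the last day of the appeal period.
The last day of the consultation period: Oct 19, 2023 + 60 days = Dec 18, 2023.
The date on which the refund becomes due: Dec 18, 2023 + 37 days = Jan 24, 2024. Jan 24, 2024 is a Wednesday and is not a listed holiday, so no roll-forward applies.

Jan 24, 2024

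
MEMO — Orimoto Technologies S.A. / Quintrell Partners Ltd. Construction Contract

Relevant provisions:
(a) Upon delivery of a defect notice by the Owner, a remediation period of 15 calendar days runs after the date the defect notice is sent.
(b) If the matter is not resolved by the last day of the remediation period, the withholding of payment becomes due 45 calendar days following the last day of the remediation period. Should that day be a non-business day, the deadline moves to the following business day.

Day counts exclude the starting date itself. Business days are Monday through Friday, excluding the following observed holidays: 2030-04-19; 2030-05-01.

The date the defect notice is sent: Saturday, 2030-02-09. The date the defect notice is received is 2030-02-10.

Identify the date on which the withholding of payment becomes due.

2030-04-10

The last day of the remediation period: 2030-02-09 + 15 days = 2030-02-24.
Adding 45 calendar days to 2030-02-24 gives 2030-04-10, which is the date on which the withholding of payment becomes due. 2030-04-10 is a Wednesday and is not a listed holiday, so no roll-forward applies.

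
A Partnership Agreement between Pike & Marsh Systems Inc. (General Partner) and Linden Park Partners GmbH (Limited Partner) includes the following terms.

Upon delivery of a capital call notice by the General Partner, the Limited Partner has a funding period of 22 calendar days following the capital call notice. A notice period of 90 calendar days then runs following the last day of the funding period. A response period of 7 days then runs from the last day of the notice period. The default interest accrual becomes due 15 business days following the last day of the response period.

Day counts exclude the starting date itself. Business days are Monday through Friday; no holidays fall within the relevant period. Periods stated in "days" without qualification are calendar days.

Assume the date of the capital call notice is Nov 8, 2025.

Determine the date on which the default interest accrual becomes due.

Adding 22 calendar days to Nov 8, 2025 gives Nov 30, 2025, which is the last day of the funding period.
The last day of the notice period: 90 calendar days after Nov 30, 2025 is Feb 28, 2026.
Adding 7 calendar days to Feb 28, 2026 gives Mar 7, 2026, which is the last day of the response period.
The date on which the default interest accrual becomes due: counting 15 business days from Saturday, Mar 7, 2026 (Mar 9, Mar 10, Mar 11, Mar 12, …, Mar 25, Mar 26, Mar 27, skipping weekends) reaches Friday, Mar 27, 2026.

Mar 27, 2026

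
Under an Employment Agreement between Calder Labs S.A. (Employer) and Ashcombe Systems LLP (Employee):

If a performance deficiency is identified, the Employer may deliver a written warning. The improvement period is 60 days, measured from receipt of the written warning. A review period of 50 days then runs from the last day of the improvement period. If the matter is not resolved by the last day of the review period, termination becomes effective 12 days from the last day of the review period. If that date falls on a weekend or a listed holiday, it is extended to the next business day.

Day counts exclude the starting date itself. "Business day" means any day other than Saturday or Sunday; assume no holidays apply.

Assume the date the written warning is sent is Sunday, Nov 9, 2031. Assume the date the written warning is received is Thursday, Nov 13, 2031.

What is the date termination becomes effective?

Mar 15, 2032

The last day of the improvement period: Nov 13, 2031 + 60 days = Jan 12, 2032.
Adding 50 calendar days to Jan 12, 2032 gives Mar 2, 2032, which is the last day of the review period.
Adding 12 calendar days to Mar 2, 2032 gives Mar 14, 2032, which is the date termination becomes effective. That falls on a Sunday, so it rolls to the next business day, Monday, Mar 15, 2032.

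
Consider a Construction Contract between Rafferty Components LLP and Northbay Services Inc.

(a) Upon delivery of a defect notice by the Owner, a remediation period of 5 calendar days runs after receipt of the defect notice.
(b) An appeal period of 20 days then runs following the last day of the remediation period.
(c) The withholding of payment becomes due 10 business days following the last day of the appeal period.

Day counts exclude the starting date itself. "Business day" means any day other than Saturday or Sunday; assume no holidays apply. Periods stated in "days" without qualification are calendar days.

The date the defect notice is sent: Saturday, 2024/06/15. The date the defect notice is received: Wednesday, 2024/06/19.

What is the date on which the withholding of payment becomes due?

2024/07/26

The last day of the remediation period: 2024/06/19 + 5 days = 2024/06/24.
The last day of the appeal period: 20 calendar days after 2024/06/24 is 2024/07/14.
The date on which the withholding of payment becomes due: 10 business days after Sunday, 2024/07/14, skipping weekends — Jul 15, Jul 16, Jul 17, Jul 18, Jul 19, Jul 22, Jul 23, Jul 24, Jul 25, Jul 26 — lands on Friday, 2024/07/26.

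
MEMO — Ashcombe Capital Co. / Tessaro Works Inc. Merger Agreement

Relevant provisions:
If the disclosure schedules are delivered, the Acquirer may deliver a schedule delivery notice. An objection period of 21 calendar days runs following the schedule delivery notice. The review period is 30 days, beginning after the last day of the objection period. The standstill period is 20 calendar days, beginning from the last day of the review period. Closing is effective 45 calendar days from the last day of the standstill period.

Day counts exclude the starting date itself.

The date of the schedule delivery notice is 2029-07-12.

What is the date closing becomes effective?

The last day of the objection period: 2029-07-12 + 21 days = 2029-08-02.
Adding 30 calendar days to 2029-08-02 gives 2029-09-01, which is the last day of the review period.
The last day of the standstill period: 2029-09-01 + 20 days = 2029-09-21.
The date closing becomes effective: 45 calendar days after 2029-09-21 is 2029-11-05.

2029-11-05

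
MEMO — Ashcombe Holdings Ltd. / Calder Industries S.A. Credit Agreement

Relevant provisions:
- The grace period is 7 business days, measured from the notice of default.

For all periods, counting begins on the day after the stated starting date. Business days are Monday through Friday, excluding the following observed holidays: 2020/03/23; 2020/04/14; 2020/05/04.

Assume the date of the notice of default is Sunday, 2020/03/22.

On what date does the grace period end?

From Sunday, 2020/03/22, 7 business days (Mar 24, Mar 25, Mar 26, Mar 27, Mar 30, Mar 31, Apr 1, skipping weekends and the listed holiday on Mar 23) brings us to Wednesday, 2020/04/01, which is the last day of the grace period.

2020/04/01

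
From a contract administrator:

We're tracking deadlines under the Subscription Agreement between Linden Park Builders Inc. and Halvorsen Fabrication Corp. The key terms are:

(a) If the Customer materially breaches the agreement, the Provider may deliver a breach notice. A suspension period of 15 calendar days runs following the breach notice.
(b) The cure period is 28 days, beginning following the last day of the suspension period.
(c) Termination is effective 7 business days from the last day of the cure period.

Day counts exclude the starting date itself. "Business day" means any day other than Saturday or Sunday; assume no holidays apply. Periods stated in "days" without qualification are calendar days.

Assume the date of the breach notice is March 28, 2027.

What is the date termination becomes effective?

The last day of the suspension period: 15 calendar days after March 28, 2027 is April 12, 2027.
The last day of the cure period: 28 calendar days after April 12, 2027 is May 10, 2027.
The date termination becomes effective: 7 business days after Monday, May 10, 2027, skipping weekends — May 11, May 12, May 13, May 14, May 17, May 18, May 19 — lands on Wednesday, May 19, 2027.

May 19, 2027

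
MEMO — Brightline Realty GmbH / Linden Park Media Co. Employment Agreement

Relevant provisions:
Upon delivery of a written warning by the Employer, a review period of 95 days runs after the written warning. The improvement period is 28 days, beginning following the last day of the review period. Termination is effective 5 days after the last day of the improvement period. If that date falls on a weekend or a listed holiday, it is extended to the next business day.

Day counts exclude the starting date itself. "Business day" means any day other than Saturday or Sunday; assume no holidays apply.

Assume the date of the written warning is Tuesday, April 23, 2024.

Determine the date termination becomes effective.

August 29, 2024

The last day of the review period: 95 calendar days after April 23, 2024 is July 27, 2024.
The last day of the improvement period: 28 calendar days after July 27, 2024 is August 24, 2024.
The date termination becomes effective: 5 calendar days after August 24, 2024 is August 29, 2024. August 29, 2024 is a Thursday, so no roll-forward applies.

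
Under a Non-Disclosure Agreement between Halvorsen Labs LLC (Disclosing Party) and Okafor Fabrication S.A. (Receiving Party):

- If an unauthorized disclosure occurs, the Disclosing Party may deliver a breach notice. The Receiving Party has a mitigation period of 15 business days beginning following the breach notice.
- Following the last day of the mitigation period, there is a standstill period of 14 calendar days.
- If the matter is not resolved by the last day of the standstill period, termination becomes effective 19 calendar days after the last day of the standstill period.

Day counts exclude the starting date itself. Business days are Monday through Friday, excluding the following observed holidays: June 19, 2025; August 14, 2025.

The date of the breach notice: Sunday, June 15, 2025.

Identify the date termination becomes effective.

August 9, 2025

The last day of the mitigation period: 15 business days after Sunday, June 15, 2025, skipping weekends and the listed holiday on Jun 19 — Jun 16, Jun 17, Jun 18, Jun 20, …, Jul 3, Jul 4, Jul 7 — lands on Monday, July 7, 2025.
The last day of the standstill period: July 7, 2025 + 14 days = July 21, 2025.
The date termination becomes effective: July 21, 2025 + 19 days = August 9, 2025.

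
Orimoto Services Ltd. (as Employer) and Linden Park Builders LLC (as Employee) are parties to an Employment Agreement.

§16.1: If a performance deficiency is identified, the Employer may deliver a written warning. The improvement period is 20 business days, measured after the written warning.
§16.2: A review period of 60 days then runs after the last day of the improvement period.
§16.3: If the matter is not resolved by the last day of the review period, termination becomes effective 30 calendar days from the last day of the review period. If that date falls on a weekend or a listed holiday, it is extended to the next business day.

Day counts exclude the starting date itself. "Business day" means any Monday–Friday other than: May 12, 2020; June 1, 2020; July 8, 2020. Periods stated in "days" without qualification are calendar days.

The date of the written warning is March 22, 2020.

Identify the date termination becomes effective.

From Sunday, March 22, 2020, 20 business days (Mar 23, Mar 24, Mar 25, Mar 26, …, Apr 15, Apr 16, Apr 17, skipping weekends) brings us to Friday, April 17, 2020, which is the last day of the improvement period.
The last day of the review period: April 17, 2020 + 60 days = June 16, 2020.
The date termination becomes effective: 30 calendar days after June 16, 2020 is July 16, 2020. July 16, 2020 is a Thursday and is not a listed holiday, so no roll-forward applies.

July 16, 2020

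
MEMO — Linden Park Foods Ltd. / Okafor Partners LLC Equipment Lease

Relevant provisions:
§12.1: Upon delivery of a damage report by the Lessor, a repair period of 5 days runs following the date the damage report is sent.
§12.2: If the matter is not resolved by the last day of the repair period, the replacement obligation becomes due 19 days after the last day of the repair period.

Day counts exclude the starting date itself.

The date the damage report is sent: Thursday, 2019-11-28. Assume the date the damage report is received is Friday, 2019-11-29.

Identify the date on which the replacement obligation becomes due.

2019-12-22

The last day of the repair period: 2019-11-28 + 5 days = 2019-12-03.
The date on which the replacement obligation becomes due: 2019-12-03 + 19 days = 2019-12-22.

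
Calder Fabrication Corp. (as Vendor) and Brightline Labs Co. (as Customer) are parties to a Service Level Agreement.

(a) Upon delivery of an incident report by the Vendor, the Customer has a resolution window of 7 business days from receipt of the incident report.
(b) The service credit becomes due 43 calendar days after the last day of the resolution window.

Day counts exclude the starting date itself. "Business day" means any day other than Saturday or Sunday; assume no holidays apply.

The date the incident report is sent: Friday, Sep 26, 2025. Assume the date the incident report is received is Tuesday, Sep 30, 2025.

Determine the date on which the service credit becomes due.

From Tuesday, Sep 30, 2025, 7 business days (Oct 1, Oct 2, Oct 3, Oct 6, Oct 7, Oct 8, Oct 9, skipping weekends) brings us to Thursday, Oct 9, 2025, which is the last day of the resolution window.
The date on which the service credit becomes due: Oct 9, 2025 + 43 days = Nov 21, 2025.

Nov 21, 2025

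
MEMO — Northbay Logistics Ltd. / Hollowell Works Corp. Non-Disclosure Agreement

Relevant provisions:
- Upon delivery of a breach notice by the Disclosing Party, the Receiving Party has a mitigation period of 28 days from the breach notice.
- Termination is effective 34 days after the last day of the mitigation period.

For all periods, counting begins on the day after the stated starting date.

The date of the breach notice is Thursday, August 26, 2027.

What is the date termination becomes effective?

October 27, 2027

The last day of the mitigation period: 28 calendar days after August 26, 2027 is September 23, 2027.
The date termination becomes effective: 34 calendar days after September 23, 2027 is October 27, 2027.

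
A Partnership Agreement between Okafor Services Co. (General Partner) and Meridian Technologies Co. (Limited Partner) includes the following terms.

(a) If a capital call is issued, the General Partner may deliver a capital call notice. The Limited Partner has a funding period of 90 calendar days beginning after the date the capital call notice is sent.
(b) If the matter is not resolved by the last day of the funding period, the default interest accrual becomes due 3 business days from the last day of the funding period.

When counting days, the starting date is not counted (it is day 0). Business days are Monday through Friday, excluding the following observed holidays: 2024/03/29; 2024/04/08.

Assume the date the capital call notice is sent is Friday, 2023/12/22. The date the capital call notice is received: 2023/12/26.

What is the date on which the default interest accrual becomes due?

Adding 90 calendar days to 2023/12/22 gives 2024/03/21, which is the last day of the funding period.
The date on which the default interest accrual becomes due: 3 business days after Thursday, 2024/03/21, skipping weekends — Mar 22, Mar 25, Mar 26 — lands on Tuesday, 2024/03/26.

2024/03/26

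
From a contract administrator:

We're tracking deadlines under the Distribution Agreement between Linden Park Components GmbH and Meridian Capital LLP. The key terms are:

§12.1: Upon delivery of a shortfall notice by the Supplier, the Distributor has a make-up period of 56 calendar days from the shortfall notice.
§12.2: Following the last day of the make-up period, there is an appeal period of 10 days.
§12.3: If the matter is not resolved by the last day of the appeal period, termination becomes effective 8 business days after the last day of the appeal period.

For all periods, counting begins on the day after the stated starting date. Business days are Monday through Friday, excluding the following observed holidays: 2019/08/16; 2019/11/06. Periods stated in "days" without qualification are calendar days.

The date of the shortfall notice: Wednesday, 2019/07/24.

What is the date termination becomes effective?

The last day of the make-up period: 56 calendar days after 2019/07/24 is 2019/09/18.
Adding 10 calendar days to 2019/09/18 gives 2019/09/28, which is the last day of the appeal period.
From Saturday, 2019/09/28, 8 business days (Sep 30, Oct 1, Oct 2, Oct 3, Oct 4, Oct 7, Oct 8, Oct 9, skipping weekends) brings us to Wednesday, 2019/10/09, which is the date termination becomes effective.

2019/10/09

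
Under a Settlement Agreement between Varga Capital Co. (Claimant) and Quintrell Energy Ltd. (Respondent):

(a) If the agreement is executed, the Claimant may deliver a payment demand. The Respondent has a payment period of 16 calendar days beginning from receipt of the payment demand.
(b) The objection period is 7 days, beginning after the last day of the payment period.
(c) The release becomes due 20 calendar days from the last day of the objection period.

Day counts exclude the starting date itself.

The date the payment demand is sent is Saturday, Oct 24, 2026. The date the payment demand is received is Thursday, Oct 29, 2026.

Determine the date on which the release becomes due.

Dec 11, 2026

Adding 16 calendar days to Oct 29, 2026 gives Nov 14, 2026, which is the last day of the payment period.
The last day of the objection period: 7 calendar days after Nov 14, 2026 is Nov 21, 2026.
Adding 20 calendar days to Nov 21, 2026 gives Dec 11, 2026, which is the date on which the release becomes due.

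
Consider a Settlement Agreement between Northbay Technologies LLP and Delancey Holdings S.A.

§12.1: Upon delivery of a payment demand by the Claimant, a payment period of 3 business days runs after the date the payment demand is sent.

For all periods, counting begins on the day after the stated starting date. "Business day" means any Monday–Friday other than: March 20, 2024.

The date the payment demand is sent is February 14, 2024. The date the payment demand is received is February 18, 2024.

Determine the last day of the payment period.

The last day of the payment period: 3 business days after Wednesday, February 14, 2024, skipping weekends — Feb 15, Feb 16, Feb 19 — lands on Monday, February 19, 2024.

February 19, 2024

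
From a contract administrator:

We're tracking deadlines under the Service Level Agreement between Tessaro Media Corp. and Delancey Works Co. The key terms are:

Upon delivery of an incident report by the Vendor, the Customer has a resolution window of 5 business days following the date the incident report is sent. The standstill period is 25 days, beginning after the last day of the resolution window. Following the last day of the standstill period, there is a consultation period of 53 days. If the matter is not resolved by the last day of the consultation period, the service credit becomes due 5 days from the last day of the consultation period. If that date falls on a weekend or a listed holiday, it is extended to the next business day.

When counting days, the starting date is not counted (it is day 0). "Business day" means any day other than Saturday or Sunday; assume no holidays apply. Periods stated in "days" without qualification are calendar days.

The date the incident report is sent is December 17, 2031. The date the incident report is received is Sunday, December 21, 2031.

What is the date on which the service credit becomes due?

March 16, 2032

From Wednesday, December 17, 2031, 5 business days (Dec 18, Dec 19, Dec 22, Dec 23, Dec 24, skipping weekends) brings us to Wednesday, December 24, 2031, which is the last day of the resolution window.
The last day of the standstill period: 25 calendar days after December 24, 2031 is January 18, 2032.
The last day of the consultation period: January 18, 2032 + 53 days = March 11, 2032.
The date on which the service credit becomes due: March 11, 2032 + 5 days = March 16, 2032. March 16, 2032 is a Tuesday, so no roll-forward applies.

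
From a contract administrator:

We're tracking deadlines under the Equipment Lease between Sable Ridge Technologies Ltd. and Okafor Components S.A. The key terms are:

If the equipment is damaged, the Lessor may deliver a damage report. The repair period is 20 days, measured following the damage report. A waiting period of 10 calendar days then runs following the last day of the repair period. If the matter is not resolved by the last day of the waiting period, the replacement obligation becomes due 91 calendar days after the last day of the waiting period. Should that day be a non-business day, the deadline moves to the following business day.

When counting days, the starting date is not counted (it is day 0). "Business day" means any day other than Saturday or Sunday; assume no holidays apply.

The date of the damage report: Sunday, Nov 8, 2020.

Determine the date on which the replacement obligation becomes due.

The last day of the repair period: 20 calendar days after Nov 8, 2020 is Nov 28, 2020.
The last day of the waiting period: Nov 28, 2020 + 10 days = Dec 8, 2020.
Adding 91 calendar days to Dec 8, 2020 gives Mar 9, 2021, which is the date on which the replacement obligation becomes due. Mar 9, 2021 is a Tuesday, so no roll-forward applies.

Mar 9, 2021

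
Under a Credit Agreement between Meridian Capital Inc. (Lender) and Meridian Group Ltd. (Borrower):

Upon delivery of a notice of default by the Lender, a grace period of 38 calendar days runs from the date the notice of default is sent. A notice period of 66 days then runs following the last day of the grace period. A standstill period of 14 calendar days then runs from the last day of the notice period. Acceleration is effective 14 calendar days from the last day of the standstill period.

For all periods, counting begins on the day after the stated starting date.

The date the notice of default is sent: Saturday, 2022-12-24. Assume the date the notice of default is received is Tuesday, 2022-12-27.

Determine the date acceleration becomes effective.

2023-05-05

Adding 38 calendar days to 2022-12-24 gives 2023-01-31, which is the last day of the grace period.
The last day of the notice period: 2023-01-31 + 66 days = 2023-04-07.
The last day of the standstill period: 2023-04-07 + 14 days = 2023-04-21.
Adding 14 calendar days to 2023-04-21 gives 2023-05-05, which is the date acceleration becomes effective.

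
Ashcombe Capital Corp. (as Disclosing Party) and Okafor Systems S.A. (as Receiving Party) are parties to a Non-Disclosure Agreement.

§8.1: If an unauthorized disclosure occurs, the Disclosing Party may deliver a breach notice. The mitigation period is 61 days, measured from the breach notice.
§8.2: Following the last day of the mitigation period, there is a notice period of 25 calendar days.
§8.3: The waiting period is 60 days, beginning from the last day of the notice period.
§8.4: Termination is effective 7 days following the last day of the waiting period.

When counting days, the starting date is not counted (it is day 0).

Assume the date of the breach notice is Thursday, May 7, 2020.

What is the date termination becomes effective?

Oct 7, 2020

The last day of the mitigation period: May 7, 2020 + 61 days = Jul 7, 2020.
The last day of the notice period: 25 calendar days after Jul 7, 2020 is Aug 1, 2020.
The last day of the waiting period: 60 calendar days after Aug 1, 2020 is Sep 30, 2020.
The date termination becomes effective: 7 calendar days after Sep 30, 2020 is Oct 7, 2020.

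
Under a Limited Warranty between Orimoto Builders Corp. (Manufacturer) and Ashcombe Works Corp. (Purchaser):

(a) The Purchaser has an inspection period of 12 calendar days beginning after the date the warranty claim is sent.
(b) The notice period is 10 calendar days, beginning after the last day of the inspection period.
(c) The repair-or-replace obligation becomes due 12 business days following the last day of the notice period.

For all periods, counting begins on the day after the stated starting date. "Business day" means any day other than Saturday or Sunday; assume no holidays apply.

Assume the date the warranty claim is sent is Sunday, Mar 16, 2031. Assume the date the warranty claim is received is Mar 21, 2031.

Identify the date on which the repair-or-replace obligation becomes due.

The last day of the inspection period: Mar 16, 2031 + 12 days = Mar 28, 2031.
Adding 10 calendar days to Mar 28, 2031 gives Apr 7, 2031, which is the last day of the notice period.
The date on which the repair-or-replace obligation becomes due: 12 business days after Monday, Apr 7, 2031, skipping weekends — Apr 8, Apr 9, Apr 10, Apr 11, …, Apr 21, Apr 22, Apr 23 — lands on Wednesday, Apr 23, 2031.

Apr 23, 2031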